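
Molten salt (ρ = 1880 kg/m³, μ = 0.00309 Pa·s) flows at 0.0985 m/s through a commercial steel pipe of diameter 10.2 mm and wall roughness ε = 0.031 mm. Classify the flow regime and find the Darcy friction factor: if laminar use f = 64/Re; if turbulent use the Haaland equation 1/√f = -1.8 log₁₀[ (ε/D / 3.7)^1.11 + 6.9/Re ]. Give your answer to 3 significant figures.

f ≈ 0.105

Re = ρVD/μ = 1880·0.0985·0.0102/0.00309 = 611.3.
Re < 2300 → laminar, so f = 64/Re = 0.1047 (roughness is irrelevant in laminar flow).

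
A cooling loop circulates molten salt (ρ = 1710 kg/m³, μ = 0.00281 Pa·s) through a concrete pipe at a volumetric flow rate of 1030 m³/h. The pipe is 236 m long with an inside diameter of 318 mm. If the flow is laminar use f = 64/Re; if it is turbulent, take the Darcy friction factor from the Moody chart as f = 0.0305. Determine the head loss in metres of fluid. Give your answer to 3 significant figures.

h_f ≈ 15.0 m

Q = 1030 m³/h = 1030/3600 = 0.2861 m³/s.
Cross-sectional area A = πD²/4 = π(0.318)²/4 = 0.07942 m²; mean velocity V = Q/A = 0.2861/0.07942 = 3.602 m/s.
Reynolds number Re = ρVD/μ = 1710 · 3.602 · 0.318 / 0.00281 = 6.971e+05.
Re > 4000 → turbulent; use the Moody-chart value f = 0.0305.
Darcy-Weisbach: ΔP = f(L/D)(ρV²/2) = 0.0305·(236/0.318)·(1710·3.602²/2) = 0.0305·742.1·1.11e+04 = 2.511e+05 Pa.
Head loss h_f = ΔP/(ρg) = 2.511e+05/(1710·9.81) = 15.0 m.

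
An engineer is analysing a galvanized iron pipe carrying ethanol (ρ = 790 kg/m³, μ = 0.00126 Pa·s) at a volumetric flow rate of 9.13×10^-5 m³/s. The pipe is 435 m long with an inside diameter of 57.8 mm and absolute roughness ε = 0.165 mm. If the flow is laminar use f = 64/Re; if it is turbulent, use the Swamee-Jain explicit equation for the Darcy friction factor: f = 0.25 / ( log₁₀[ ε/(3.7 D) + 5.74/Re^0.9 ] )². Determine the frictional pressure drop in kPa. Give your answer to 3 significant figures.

ΔP ≈ 0.183 kPa

Cross-sectional area A = πD²/4 = π(0.0578)²/4 = 0.002624 m²; mean velocity V = Q/A = 9.13e-05/0.002624 = 0.0348 m/s.
Reynolds number Re = ρVD/μ = 790 · 0.0348 · 0.0578 / 0.00126 = 1261.
Re < 2300 → laminar flow, so f = 64/Re = 64/1261 = 0.05075 (the turbulent correlation is not needed).
Darcy-Weisbach: ΔP = f(L/D)(ρV²/2) = 0.05075·(435/0.0578)·(790·0.0348²/2) = 0.05075·7526·0.4782 = 182.7 Pa.
ΔP = 182.7 Pa = 0.183 kPa.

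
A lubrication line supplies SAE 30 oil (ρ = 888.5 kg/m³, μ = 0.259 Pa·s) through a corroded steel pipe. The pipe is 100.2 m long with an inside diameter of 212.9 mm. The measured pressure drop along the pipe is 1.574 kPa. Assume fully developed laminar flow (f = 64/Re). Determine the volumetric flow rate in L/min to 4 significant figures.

Q ≈ 183.5 L/min

For laminar flow, f = 64/Re with Re = ρVD/μ, so Darcy-Weisbach reduces to ΔP = 32μLV/D². Solving for V: V = ΔP·D²/(32μL) = 1574·(0.2129)²/(32·0.259·100.2) = 0.08591 m/s.
Check: Re = ρVD/μ = 888.5·0.08591·0.2129/0.259 = 62.74 < 2300, so the laminar assumption holds.
Q = V·A = 0.08591·(π/4·0.2129²) = 0.003058 m³/s = 183.5 L/min.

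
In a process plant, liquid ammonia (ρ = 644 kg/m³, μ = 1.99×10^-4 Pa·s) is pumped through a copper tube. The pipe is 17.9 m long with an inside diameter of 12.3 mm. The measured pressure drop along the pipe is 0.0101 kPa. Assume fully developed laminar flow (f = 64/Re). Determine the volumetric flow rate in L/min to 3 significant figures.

Q ≈ 0.0956 L/min

For laminar flow, f = 64/Re with Re = ρVD/μ, so Darcy-Weisbach reduces to ΔP = 32μLV/D². Solving for V: V = ΔP·D²/(32μL) = 10.1·(0.0123)²/(32·0.000199·17.9) = 0.01341 m/s.
Check: Re = ρVD/μ = 644·0.01341·0.0123/0.000199 = 533.6 < 2300, so the laminar assumption holds.
Q = V·A = 0.01341·(π/4·0.0123²) = 1.593e-06 m³/s = 0.0956 L/min.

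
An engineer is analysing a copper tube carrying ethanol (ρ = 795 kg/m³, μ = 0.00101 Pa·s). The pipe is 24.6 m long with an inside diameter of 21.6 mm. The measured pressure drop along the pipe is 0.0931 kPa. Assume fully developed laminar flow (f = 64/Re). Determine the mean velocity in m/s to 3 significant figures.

V ≈ 0.0546 m/s

For laminar flow, f = 64/Re with Re = ρVD/μ, so Darcy-Weisbach reduces to ΔP = 32μLV/D². Solving for V: V = ΔP·D²/(32μL) = 93.1·(0.0216)²/(32·0.00101·24.6) = 0.05463 m/s.
Check: Re = ρVD/μ = 795·0.05463·0.0216/0.00101 = 928.9 < 2300, so the laminar assumption holds.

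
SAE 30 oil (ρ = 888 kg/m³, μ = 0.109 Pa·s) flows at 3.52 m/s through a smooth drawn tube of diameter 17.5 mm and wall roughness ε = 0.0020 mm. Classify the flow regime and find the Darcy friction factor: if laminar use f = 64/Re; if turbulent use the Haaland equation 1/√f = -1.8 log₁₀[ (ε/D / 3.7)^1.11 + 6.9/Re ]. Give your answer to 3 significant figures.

f ≈ 0.128

Re = ρVD/μ = 888·3.52·0.0175/0.109 = 501.8.
Re < 2300 → laminar, so f = 64/Re = 0.1275 (roughness is irrelevant in laminar flow).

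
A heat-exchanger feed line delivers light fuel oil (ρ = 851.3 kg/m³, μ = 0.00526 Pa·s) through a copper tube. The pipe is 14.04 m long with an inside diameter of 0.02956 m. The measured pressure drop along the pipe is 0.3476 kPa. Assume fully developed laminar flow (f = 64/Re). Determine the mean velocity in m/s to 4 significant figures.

For laminar flow, f = 64/Re with Re = ρVD/μ, so Darcy-Weisbach reduces to ΔP = 32μLV/D². Solving for V: V = ΔP·D²/(32μL) = 347.6·(0.02956)²/(32·0.00526·14.04) = 0.1285 m/s.
Check: Re = ρVD/μ = 851.3·0.1285·0.02956/0.00526 = 614.9 < 2300, so the laminar assumption holds.

V ≈ 0.1285 m/s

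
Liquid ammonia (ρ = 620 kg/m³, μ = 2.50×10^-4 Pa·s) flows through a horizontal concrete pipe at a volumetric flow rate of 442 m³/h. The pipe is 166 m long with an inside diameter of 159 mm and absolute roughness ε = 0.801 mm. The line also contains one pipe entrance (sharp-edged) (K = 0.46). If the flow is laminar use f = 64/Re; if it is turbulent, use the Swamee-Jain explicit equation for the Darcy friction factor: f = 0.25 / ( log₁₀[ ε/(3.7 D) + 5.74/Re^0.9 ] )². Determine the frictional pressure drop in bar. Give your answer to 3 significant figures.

ΔP ≈ 3.83 bar

Q = 442 m³/h = 442/3600 = 0.1228 m³/s.
Cross-sectional area A = πD²/4 = π(0.159)²/4 = 0.01986 m²; mean velocity V = Q/A = 0.1228/0.01986 = 6.184 m/s.
Reynolds number Re = ρVD/μ = 620 · 6.184 · 0.159 / 0.00025 = 2.438e+06.
Re > 4000 → turbulent. Relative roughness ε/D = 0.000801/0.159 = 0.00504. Swamee-Jain: f = 0.25/(log₁₀[0.00504/3.7 + 5.74/2.438e+06^0.9])² = 0.25/(log₁₀[0.00136 + 1.02e-05])² = 0.25/(-2.863)² = 0.03051.
Total minor-loss coefficient ΣK = 1·0.46 = 0.46.
ΔP = [f·L/D + ΣK]·(ρV²/2) = [0.03051·166/0.159 + 0.46]·(620·6.184²/2) = [31.85 + 0.46]·1.185e+04 = 3.83e+05 Pa.
ΔP = 3.83e+05 Pa = 3.83 bar.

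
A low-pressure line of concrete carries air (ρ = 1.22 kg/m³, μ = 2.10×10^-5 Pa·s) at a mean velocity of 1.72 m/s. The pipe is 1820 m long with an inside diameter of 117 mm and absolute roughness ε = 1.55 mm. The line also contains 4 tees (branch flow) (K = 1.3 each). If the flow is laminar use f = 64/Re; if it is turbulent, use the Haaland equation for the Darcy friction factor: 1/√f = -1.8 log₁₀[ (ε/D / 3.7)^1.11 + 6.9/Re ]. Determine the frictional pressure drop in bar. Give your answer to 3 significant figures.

Reynolds number Re = ρVD/μ = 1.22 · 1.72 · 0.117 / 2.1e-05 = 1.169e+04.
Re > 4000 → turbulent. Relative roughness ε/D = 0.00155/0.117 = 0.0132. Haaland: 1/√f = -1.8 log₁₀[(0.0132/3.7)^1.11 + 6.9/1.169e+04] = -1.8 log₁₀[0.00193 + 0.00059] = 4.678, so f = 0.04569.
Total minor-loss coefficient ΣK = 4·1.3 = 5.2.
ΔP = [f·L/D + ΣK]·(ρV²/2) = [0.04569·1820/0.117 + 5.2]·(1.22·1.72²/2) = [710.7 + 5.2]·1.805 = 1292 Pa.
ΔP = 1292 Pa = 0.0129 bar.

ΔP ≈ 0.0129 bar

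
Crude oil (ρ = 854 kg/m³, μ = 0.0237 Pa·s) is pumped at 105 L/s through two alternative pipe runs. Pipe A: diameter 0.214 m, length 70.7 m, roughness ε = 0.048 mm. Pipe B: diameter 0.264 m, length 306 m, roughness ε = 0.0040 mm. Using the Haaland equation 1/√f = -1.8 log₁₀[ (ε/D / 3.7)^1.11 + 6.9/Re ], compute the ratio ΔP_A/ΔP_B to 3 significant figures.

Pipe A: V = Q/A = 0.105/0.03597 = 2.919 m/s; Re = 2.251e+04; ε/D = 0.000224; Haaland → f = 0.02541; ΔP_A = f(L/D)(ρV²/2) = 3.055e+04 Pa.
Pipe B: V = Q/A = 0.105/0.05474 = 1.918 m/s; Re = 1.825e+04; ε/D = 1.52e-05; Haaland → f = 0.02637; ΔP_B = f(L/D)(ρV²/2) = 4.802e+04 Pa.
ΔP_A/ΔP_B = 3.055e+04/4.802e+04 = 0.636.

ΔP_A/ΔP_B ≈ 0.636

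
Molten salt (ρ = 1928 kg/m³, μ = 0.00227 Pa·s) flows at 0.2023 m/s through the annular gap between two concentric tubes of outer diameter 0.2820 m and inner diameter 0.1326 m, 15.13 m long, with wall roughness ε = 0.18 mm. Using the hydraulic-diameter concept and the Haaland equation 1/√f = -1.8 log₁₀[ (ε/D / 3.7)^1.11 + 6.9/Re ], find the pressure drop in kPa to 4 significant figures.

Hydraulic diameter D_h = 4A/P = D_o - D_i = 0.282 - 0.1326 = 0.1494 m.
Re = ρVD_h/μ = 1928·0.2023·0.1494/0.00227 = 2.567e+04.
ε/D_h = 0.00018/0.1494 = 0.0012; Haaland gives 1/√f = -1.8 log₁₀[0.000135+0.000269] = 6.11, so f = 0.02679.
ΔP = f(L/D_h)(ρV²/2) = 0.02679·15.13/0.1494·39.45 = 107 Pa.
ΔP = 0.1070 kPa.

ΔP ≈ 0.1070 kPa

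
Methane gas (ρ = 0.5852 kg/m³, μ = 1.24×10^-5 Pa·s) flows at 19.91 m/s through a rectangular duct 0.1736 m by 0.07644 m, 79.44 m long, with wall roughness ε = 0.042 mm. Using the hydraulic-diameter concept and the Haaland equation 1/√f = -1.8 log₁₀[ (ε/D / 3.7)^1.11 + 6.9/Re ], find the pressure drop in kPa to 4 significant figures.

Hydraulic diameter D_h = 4A/P = 4·(0.1736·0.07644)/(2·(0.1736+0.07644)) = 0.05308/0.5001 = 0.1061 m.
Re = ρVD_h/μ = 0.5852·19.91·0.1061/1.24e-05 = 9.973e+04.
ε/D_h = 4.2e-05/0.1061 = 0.000396; Haaland gives 1/√f = -1.8 log₁₀[3.91e-05+6.92e-05] = 7.138, so f = 0.01963.
ΔP = f(L/D_h)(ρV²/2) = 0.01963·79.44/0.1061·116 = 1704 Pa.
ΔP = 1.704 kPa.

ΔP ≈ 1.704 kPa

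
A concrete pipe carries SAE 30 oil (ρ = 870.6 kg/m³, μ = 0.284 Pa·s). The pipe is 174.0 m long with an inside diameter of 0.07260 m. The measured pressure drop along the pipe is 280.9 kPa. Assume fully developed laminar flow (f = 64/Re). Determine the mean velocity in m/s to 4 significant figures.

V ≈ 0.9363 m/s

For laminar flow, f = 64/Re with Re = ρVD/μ, so Darcy-Weisbach reduces to ΔP = 32μLV/D². Solving for V: V = ΔP·D²/(32μL) = 2.809e+05·(0.0726)²/(32·0.284·174) = 0.9363 m/s.
Check: Re = ρVD/μ = 870.6·0.9363·0.0726/0.284 = 208.4 < 2300, so the laminar assumption holds.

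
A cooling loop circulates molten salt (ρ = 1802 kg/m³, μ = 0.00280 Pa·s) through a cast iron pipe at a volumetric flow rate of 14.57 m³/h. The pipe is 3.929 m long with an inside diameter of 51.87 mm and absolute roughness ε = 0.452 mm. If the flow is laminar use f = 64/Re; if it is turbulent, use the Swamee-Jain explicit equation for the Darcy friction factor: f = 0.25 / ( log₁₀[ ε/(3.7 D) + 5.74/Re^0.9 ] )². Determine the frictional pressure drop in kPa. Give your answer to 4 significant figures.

ΔP ≈ 9.399 kPa

Q = 14.57 m³/h = 14.57/3600 = 0.004047 m³/s.
Cross-sectional area A = πD²/4 = π(0.05187)²/4 = 0.002113 m²; mean velocity V = Q/A = 0.004047/0.002113 = 1.915 m/s.
Reynolds number Re = ρVD/μ = 1802 · 1.915 · 0.05187 / 0.0028 = 6.394e+04.
Re > 4000 → turbulent. Relative roughness ε/D = 0.000452/0.05187 = 0.00871. Swamee-Jain: f = 0.25/(log₁₀[0.00871/3.7 + 5.74/6.394e+04^0.9])² = 0.25/(log₁₀[0.00236 + 0.000271])² = 0.25/(-2.581)² = 0.03754.
Darcy-Weisbach: ΔP = f(L/D)(ρV²/2) = 0.03754·(3.929/0.05187)·(1802·1.915²/2) = 0.03754·75.75·3305 = 9399 Pa.
ΔP = 9399 Pa = 9.399 kPa.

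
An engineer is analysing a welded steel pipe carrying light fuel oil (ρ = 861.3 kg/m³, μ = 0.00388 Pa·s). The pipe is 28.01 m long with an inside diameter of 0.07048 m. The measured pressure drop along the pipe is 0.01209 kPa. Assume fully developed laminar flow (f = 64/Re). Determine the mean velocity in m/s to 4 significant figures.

For laminar flow, f = 64/Re with Re = ρVD/μ, so Darcy-Weisbach reduces to ΔP = 32μLV/D². Solving for V: V = ΔP·D²/(32μL) = 12.09·(0.07048)²/(32·0.00388·28.01) = 0.01727 m/s.
Check: Re = ρVD/μ = 861.3·0.01727·0.07048/0.00388 = 270.2 < 2300, so the laminar assumption holds.

V ≈ 0.01727 m/s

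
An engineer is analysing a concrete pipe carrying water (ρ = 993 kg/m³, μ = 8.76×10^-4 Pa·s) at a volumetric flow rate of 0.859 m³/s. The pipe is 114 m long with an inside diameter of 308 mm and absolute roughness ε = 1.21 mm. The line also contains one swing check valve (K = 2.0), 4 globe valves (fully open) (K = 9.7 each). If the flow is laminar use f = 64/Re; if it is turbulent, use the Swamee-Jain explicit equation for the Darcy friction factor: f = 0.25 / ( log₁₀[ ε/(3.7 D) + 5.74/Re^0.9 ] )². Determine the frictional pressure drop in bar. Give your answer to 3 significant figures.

ΔP ≈ 33.8 bar

Cross-sectional area A = πD²/4 = π(0.308)²/4 = 0.07451 m²; mean velocity V = Q/A = 0.859/0.07451 = 11.53 m/s.
Reynolds number Re = ρVD/μ = 993 · 11.53 · 0.308 / 0.000876 = 4.025e+06.
Re > 4000 → turbulent. Relative roughness ε/D = 0.00121/0.308 = 0.00393. Swamee-Jain: f = 0.25/(log₁₀[0.00393/3.7 + 5.74/4.025e+06^0.9])² = 0.25/(log₁₀[0.00106 + 6.53e-06])² = 0.25/(-2.971)² = 0.02832.
Total minor-loss coefficient ΣK = 1·2 + 4·9.7 = 40.8.
ΔP = [f·L/D + ΣK]·(ρV²/2) = [0.02832·114/0.308 + 40.8]·(993·11.53²/2) = [10.48 + 40.8]·6.6e+04 = 3.384e+06 Pa.
ΔP = 3.384e+06 Pa = 33.8 bar.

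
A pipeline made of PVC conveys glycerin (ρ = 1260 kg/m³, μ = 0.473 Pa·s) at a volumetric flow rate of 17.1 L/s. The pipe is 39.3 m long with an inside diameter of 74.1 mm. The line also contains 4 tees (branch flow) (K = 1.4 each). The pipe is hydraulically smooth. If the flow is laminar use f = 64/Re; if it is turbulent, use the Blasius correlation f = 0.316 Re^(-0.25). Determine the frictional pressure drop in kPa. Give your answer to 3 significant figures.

ΔP ≈ 485 kPa

Q = 17.1 L/s = 17.1/1000 = 0.0171 m³/s.
Cross-sectional area A = πD²/4 = π(0.0741)²/4 = 0.004312 m²; mean velocity V = Q/A = 0.0171/0.004312 = 3.965 m/s.
Reynolds number Re = ρVD/μ = 1260 · 3.965 · 0.0741 / 0.473 = 782.7.
Re < 2300 → laminar flow, so f = 64/Re = 64/782.7 = 0.08177 (the turbulent correlation is not needed).
Total minor-loss coefficient ΣK = 4·1.4 = 5.6.
ΔP = [f·L/D + ΣK]·(ρV²/2) = [0.08177·39.3/0.0741 + 5.6]·(1260·3.965²/2) = [43.37 + 5.6]·9906 = 4.85e+05 Pa.
ΔP = 4.85e+05 Pa = 485 kPa.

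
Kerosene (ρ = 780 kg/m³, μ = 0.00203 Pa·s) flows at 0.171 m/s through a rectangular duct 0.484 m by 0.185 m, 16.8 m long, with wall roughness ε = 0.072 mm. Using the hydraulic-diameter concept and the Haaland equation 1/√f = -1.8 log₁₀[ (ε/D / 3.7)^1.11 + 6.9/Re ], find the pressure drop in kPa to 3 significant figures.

ΔP ≈ 0.0193 kPa

Hydraulic diameter D_h = 4A/P = 4·(0.484·0.185)/(2·(0.484+0.185)) = 0.3582/1.338 = 0.2677 m.
Re = ρVD_h/μ = 780·0.171·0.2677/0.00203 = 1.759e+04.
ε/D_h = 7.2e-05/0.2677 = 0.000269; Haaland gives 1/√f = -1.8 log₁₀[2.55e-05+0.000392] = 6.082, so f = 0.02703.
ΔP = f(L/D_h)(ρV²/2) = 0.02703·16.8/0.2677·11.4 = 19.35 Pa.
ΔP = 0.0193 kPa.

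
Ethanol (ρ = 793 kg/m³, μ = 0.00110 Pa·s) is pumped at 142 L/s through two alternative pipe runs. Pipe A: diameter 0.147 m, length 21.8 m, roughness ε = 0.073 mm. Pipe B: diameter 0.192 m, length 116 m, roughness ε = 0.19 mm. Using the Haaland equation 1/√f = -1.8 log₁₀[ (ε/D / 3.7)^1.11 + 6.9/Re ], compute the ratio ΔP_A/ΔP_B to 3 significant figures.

ΔP_A/ΔP_B ≈ 0.614

Pipe A: V = Q/A = 0.142/0.01697 = 8.367 m/s; Re = 8.867e+05; ε/D = 0.000497; Haaland → f = 0.0172; ΔP_A = f(L/D)(ρV²/2) = 7.081e+04 Pa.
Pipe B: V = Q/A = 0.142/0.02895 = 4.905 m/s; Re = 6.789e+05; ε/D = 0.00099; Haaland → f = 0.02002; ΔP_B = f(L/D)(ρV²/2) = 1.153e+05 Pa.
ΔP_A/ΔP_B = 7.081e+04/1.153e+05 = 0.614.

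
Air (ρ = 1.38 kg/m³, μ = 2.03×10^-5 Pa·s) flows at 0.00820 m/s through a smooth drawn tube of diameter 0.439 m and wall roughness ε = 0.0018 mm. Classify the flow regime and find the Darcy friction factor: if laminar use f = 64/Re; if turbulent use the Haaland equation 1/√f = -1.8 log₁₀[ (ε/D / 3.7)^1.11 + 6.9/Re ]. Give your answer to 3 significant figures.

f ≈ 0.262

Re = ρVD/μ = 1.38·0.0082·0.439/2.03e-05 = 244.7.
Re < 2300 → laminar, so f = 64/Re = 0.2615 (roughness is irrelevant in laminar flow).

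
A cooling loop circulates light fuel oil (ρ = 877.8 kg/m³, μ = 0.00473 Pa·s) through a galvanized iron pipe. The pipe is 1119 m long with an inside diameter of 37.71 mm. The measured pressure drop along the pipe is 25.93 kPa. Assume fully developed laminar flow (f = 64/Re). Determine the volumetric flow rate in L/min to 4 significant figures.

For laminar flow, f = 64/Re with Re = ρVD/μ, so Darcy-Weisbach reduces to ΔP = 32μLV/D². Solving for V: V = ΔP·D²/(32μL) = 2.593e+04·(0.03771)²/(32·0.00473·1119) = 0.2177 m/s.
Check: Re = ρVD/μ = 877.8·0.2177·0.03771/0.00473 = 1524 < 2300, so the laminar assumption holds.
Q = V·A = 0.2177·(π/4·0.03771²) = 0.0002432 m³/s = 14.59 L/min.

Q ≈ 14.59 L/min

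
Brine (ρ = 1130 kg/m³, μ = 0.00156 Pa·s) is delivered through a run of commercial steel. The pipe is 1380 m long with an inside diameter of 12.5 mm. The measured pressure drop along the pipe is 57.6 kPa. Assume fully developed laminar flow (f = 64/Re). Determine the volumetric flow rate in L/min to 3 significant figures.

For laminar flow, f = 64/Re with Re = ρVD/μ, so Darcy-Weisbach reduces to ΔP = 32μLV/D². Solving for V: V = ΔP·D²/(32μL) = 5.76e+04·(0.0125)²/(32·0.00156·1380) = 0.1306 m/s.
Check: Re = ρVD/μ = 1130·0.1306·0.0125/0.00156 = 1183 < 2300, so the laminar assumption holds.
Q = V·A = 0.1306·(π/4·0.0125²) = 1.603e-05 m³/s = 0.962 L/min.

Q ≈ 0.962 L/min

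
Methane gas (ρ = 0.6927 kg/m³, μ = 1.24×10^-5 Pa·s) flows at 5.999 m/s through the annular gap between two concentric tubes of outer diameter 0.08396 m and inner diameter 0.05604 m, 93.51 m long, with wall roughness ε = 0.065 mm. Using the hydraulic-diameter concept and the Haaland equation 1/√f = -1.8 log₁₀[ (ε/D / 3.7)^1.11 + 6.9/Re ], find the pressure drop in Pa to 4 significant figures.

ΔP ≈ 1439 Pa

Hydraulic diameter D_h = 4A/P = D_o - D_i = 0.08396 - 0.05604 = 0.02792 m.
Re = ρVD_h/μ = 0.6927·5.999·0.02792/1.24e-05 = 9357.
ε/D_h = 6.5e-05/0.02792 = 0.00233; Haaland gives 1/√f = -1.8 log₁₀[0.00028+0.000737] = 5.387, so f = 0.03446.
ΔP = f(L/D_h)(ρV²/2) = 0.03446·93.51/0.02792·12.46 = 1439 Pa.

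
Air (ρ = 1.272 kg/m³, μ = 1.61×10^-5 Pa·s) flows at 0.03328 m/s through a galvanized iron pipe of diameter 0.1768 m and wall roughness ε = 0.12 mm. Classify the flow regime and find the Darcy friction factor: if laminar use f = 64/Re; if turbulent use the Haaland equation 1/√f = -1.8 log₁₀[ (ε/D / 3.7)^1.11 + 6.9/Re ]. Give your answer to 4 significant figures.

f ≈ 0.1377

Re = ρVD/μ = 1.272·0.03328·0.1768/1.61e-05 = 464.9.
Re < 2300 → laminar, so f = 64/Re = 0.1377 (roughness is irrelevant in laminar flow).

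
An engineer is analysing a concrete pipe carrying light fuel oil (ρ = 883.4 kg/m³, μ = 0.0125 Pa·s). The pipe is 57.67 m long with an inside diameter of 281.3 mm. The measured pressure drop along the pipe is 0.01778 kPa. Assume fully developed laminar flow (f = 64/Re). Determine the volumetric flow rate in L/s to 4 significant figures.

For laminar flow, f = 64/Re with Re = ρVD/μ, so Darcy-Weisbach reduces to ΔP = 32μLV/D². Solving for V: V = ΔP·D²/(32μL) = 17.78·(0.2813)²/(32·0.0125·57.67) = 0.06099 m/s.
Check: Re = ρVD/μ = 883.4·0.06099·0.2813/0.0125 = 1212 < 2300, so the laminar assumption holds.
Q = V·A = 0.06099·(π/4·0.2813²) = 0.00379 m³/s = 3.790 L/s.

Q ≈ 3.790 L/s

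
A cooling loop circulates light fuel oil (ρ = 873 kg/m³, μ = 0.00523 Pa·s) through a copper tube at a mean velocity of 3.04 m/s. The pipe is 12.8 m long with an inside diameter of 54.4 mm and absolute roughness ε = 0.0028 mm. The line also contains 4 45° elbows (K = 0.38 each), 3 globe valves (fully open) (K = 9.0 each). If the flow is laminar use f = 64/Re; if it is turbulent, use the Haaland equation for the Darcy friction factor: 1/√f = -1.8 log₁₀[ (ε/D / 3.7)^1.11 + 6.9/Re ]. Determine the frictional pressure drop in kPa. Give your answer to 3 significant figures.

ΔP ≈ 138 kPa

Reynolds number Re = ρVD/μ = 873 · 3.04 · 0.0544 / 0.00523 = 2.76e+04.
Re > 4000 → turbulent. Relative roughness ε/D = 2.8e-06/0.0544 = 5.15e-05. Haaland: 1/√f = -1.8 log₁₀[(5.15e-05/3.7)^1.11 + 6.9/2.76e+04] = -1.8 log₁₀[4.07e-06 + 0.00025] = 6.471, so f = 0.02388.
Total minor-loss coefficient ΣK = 4·0.38 + 3·9 = 28.5.
ΔP = [f·L/D + ΣK]·(ρV²/2) = [0.02388·12.8/0.0544 + 28.5]·(873·3.04²/2) = [5.619 + 28.5]·4034 = 1.377e+05 Pa.
ΔP = 1.377e+05 Pa = 138 kPa.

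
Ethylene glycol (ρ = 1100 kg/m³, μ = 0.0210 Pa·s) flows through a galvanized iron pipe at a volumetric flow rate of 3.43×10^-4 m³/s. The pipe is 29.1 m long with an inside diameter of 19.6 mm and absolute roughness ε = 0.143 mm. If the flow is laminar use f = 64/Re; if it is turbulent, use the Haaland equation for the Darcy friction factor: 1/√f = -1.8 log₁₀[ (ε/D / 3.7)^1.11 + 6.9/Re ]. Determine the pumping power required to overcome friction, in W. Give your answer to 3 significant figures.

P ≈ 19.8 W

Cross-sectional area A = πD²/4 = π(0.0196)²/4 = 0.0003017 m²; mean velocity V = Q/A = 0.000343/0.0003017 = 1.137 m/s.
Reynolds number Re = ρVD/μ = 1100 · 1.137 · 0.0196 / 0.021 = 1167.
Re < 2300 → laminar flow, so f = 64/Re = 64/1167 = 0.05484 (the turbulent correlation is not needed).
Darcy-Weisbach: ΔP = f(L/D)(ρV²/2) = 0.05484·(29.1/0.0196)·(1100·1.137²/2) = 0.05484·1485·710.8 = 5.787e+04 Pa.
Pumping power P = QΔP = 0.000343·5.787e+04 = 19.85 W = 19.8 W.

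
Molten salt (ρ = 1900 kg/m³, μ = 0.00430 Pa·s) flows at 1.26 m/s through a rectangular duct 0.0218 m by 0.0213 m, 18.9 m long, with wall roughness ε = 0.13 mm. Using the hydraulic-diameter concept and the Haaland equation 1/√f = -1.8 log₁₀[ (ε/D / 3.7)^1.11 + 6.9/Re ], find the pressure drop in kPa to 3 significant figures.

Hydraulic diameter D_h = 4A/P = 4·(0.0218·0.0213)/(2·(0.0218+0.0213)) = 0.001857/0.0862 = 0.02155 m.
Re = ρVD_h/μ = 1900·1.26·0.02155/0.0043 = 1.2e+04.
ε/D_h = 0.00013/0.02155 = 0.00603; Haaland gives 1/√f = -1.8 log₁₀[0.000805+0.000575] = 5.148, so f = 0.03773.
ΔP = f(L/D_h)(ρV²/2) = 0.03773·18.9/0.02155·1508 = 4.991e+04 Pa.
ΔP = 49.9 kPa.

ΔP ≈ 49.9 kPa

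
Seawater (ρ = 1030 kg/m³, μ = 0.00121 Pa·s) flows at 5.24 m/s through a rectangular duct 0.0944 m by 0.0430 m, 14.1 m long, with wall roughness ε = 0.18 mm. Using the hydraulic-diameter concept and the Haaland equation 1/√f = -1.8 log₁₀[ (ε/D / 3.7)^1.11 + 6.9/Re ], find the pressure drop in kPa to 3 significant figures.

Hydraulic diameter D_h = 4A/P = 4·(0.0944·0.043)/(2·(0.0944+0.043)) = 0.01624/0.2748 = 0.05909 m.
Re = ρVD_h/μ = 1030·5.24·0.05909/0.00121 = 2.636e+05.
ε/D_h = 0.00018/0.05909 = 0.00305; Haaland gives 1/√f = -1.8 log₁₀[0.000377+2.62e-05] = 6.11, so f = 0.02679.
ΔP = f(L/D_h)(ρV²/2) = 0.02679·14.1/0.05909·1.414e+04 = 9.039e+04 Pa.
ΔP = 90.4 kPa.

ΔP ≈ 90.4 kPa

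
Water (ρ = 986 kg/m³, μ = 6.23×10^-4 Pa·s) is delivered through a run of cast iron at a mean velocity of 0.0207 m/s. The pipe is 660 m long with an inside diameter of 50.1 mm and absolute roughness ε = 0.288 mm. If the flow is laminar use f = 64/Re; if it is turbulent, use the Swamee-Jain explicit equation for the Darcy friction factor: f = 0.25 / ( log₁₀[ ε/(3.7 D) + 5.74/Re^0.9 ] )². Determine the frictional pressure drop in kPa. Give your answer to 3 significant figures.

Reynolds number Re = ρVD/μ = 986 · 0.0207 · 0.0501 / 0.000623 = 1641.
Re < 2300 → laminar flow, so f = 64/Re = 64/1641 = 0.03899 (the turbulent correlation is not needed).
Darcy-Weisbach: ΔP = f(L/D)(ρV²/2) = 0.03899·(660/0.0501)·(986·0.0207²/2) = 0.03899·1.317e+04·0.2112 = 108.5 Pa.
ΔP = 108.5 Pa = 0.109 kPa.

ΔP ≈ 0.109 kPa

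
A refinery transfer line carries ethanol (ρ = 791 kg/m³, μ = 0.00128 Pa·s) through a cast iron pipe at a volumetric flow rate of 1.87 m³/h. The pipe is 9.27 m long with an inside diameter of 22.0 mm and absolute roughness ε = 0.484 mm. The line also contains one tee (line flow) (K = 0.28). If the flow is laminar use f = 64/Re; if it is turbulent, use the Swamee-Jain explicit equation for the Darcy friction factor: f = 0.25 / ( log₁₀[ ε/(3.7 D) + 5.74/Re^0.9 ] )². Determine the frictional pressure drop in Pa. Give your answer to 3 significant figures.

ΔP ≈ 16700 Pa

Q = 1.87 m³/h = 1.87/3600 = 0.0005194 m³/s.
Cross-sectional area A = πD²/4 = π(0.022)²/4 = 0.0003801 m²; mean velocity V = Q/A = 0.0005194/0.0003801 = 1.366 m/s.
Reynolds number Re = ρVD/μ = 791 · 1.366 · 0.022 / 0.00128 = 1.858e+04.
Re > 4000 → turbulent. Relative roughness ε/D = 0.000484/0.022 = 0.022. Swamee-Jain: f = 0.25/(log₁₀[0.022/3.7 + 5.74/1.858e+04^0.9])² = 0.25/(log₁₀[0.00595 + 0.000826])² = 0.25/(-2.169)² = 0.05312.
Total minor-loss coefficient ΣK = 1·0.28 = 0.28.
ΔP = [f·L/D + ΣK]·(ρV²/2) = [0.05312·9.27/0.022 + 0.28]·(791·1.366²/2) = [22.38 + 0.28]·738.5 = 1.674e+04 Pa.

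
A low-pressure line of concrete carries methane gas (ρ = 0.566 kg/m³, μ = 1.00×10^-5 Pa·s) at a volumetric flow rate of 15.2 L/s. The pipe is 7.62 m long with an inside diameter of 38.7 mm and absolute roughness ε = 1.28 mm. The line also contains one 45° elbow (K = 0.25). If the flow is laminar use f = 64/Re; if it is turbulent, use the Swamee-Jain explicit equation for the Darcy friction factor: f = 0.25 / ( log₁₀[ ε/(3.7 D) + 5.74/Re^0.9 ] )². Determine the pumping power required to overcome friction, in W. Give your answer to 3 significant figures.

P ≈ 8.83 W

Q = 15.2 L/s = 15.2/1000 = 0.0152 m³/s.
Cross-sectional area A = πD²/4 = π(0.0387)²/4 = 0.001176 m²; mean velocity V = Q/A = 0.0152/0.001176 = 12.92 m/s.
Reynolds number Re = ρVD/μ = 0.566 · 12.92 · 0.0387 / 1e-05 = 2.83e+04.
Re > 4000 → turbulent. Relative roughness ε/D = 0.00128/0.0387 = 0.0331. Swamee-Jain: f = 0.25/(log₁₀[0.0331/3.7 + 5.74/2.83e+04^0.9])² = 0.25/(log₁₀[0.00894 + 0.000565])² = 0.25/(-2.022)² = 0.06114.
Total minor-loss coefficient ΣK = 1·0.25 = 0.25.
ΔP = [f·L/D + ΣK]·(ρV²/2) = [0.06114·7.62/0.0387 + 0.25]·(0.566·12.92²/2) = [12.04 + 0.25]·47.26 = 580.7 Pa.
Pumping power P = QΔP = 0.0152·580.7 = 8.827 W = 8.83 W.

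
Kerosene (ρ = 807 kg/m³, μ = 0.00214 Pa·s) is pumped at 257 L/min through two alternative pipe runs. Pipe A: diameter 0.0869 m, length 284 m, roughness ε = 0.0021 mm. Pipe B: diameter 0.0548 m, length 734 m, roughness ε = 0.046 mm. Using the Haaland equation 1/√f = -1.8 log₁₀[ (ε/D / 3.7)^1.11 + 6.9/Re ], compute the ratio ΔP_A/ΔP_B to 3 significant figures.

ΔP_A/ΔP_B ≈ 0.0392

Pipe A: V = Q/A = 0.004283/0.005931 = 0.7222 m/s; Re = 2.367e+04; ε/D = 2.42e-05; Haaland → f = 0.02473; ΔP_A = f(L/D)(ρV²/2) = 1.701e+04 Pa.
Pipe B: V = Q/A = 0.004283/0.002359 = 1.816 m/s; Re = 3.753e+04; ε/D = 0.000839; Haaland → f = 0.02432; ΔP_B = f(L/D)(ρV²/2) = 4.335e+05 Pa.
ΔP_A/ΔP_B = 1.701e+04/4.335e+05 = 0.0392.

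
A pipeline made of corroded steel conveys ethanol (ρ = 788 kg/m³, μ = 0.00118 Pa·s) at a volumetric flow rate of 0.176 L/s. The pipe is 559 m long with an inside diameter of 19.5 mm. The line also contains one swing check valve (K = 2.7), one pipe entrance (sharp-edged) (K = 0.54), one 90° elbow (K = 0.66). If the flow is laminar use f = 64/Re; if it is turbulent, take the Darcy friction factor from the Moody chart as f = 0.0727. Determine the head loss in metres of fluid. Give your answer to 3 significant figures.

h_f ≈ 37.0 m

Q = 0.176 L/s = 0.176/1000 = 0.000176 m³/s.
Cross-sectional area A = πD²/4 = π(0.0195)²/4 = 0.0002986 m²; mean velocity V = Q/A = 0.000176/0.0002986 = 0.5893 m/s.
Reynolds number Re = ρVD/μ = 788 · 0.5893 · 0.0195 / 0.00118 = 7674.
Re > 4000 → turbulent; use the Moody-chart value f = 0.0727.
Total minor-loss coefficient ΣK = 1·2.7 + 1·0.54 + 1·0.66 = 3.9.
ΔP = [f·L/D + ΣK]·(ρV²/2) = [0.0727·559/0.0195 + 3.9]·(788·0.5893²/2) = [2084 + 3.9]·136.8 = 2.857e+05 Pa.
Head loss h_f = ΔP/(ρg) = 2.857e+05/(788·9.81) = 37.0 m.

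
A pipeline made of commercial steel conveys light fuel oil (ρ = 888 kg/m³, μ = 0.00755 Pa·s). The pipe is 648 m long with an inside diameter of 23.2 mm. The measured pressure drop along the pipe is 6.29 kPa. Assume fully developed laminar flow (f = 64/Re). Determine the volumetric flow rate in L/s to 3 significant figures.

For laminar flow, f = 64/Re with Re = ρVD/μ, so Darcy-Weisbach reduces to ΔP = 32μLV/D². Solving for V: V = ΔP·D²/(32μL) = 6290·(0.0232)²/(32·0.00755·648) = 0.02162 m/s.
Check: Re = ρVD/μ = 888·0.02162·0.0232/0.00755 = 59.01 < 2300, so the laminar assumption holds.
Q = V·A = 0.02162·(π/4·0.0232²) = 9.142e-06 m³/s = 0.00914 L/s.

Q ≈ 0.00914 L/s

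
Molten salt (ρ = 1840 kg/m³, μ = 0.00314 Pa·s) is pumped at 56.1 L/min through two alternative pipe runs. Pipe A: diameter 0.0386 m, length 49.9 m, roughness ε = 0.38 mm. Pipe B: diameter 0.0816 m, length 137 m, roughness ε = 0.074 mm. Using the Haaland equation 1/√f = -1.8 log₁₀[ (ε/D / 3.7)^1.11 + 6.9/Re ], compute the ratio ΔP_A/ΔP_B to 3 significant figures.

ΔP_A/ΔP_B ≈ 18.8

Pipe A: V = Q/A = 0.000935/0.00117 = 0.799 m/s; Re = 1.807e+04; ε/D = 0.00984; Haaland → f = 0.04074; ΔP_A = f(L/D)(ρV²/2) = 3.093e+04 Pa.
Pipe B: V = Q/A = 0.000935/0.00523 = 0.1788 m/s; Re = 8549; ε/D = 0.000907; Haaland → f = 0.03333; ΔP_B = f(L/D)(ρV²/2) = 1645 Pa.
ΔP_A/ΔP_B = 3.093e+04/1645 = 18.8.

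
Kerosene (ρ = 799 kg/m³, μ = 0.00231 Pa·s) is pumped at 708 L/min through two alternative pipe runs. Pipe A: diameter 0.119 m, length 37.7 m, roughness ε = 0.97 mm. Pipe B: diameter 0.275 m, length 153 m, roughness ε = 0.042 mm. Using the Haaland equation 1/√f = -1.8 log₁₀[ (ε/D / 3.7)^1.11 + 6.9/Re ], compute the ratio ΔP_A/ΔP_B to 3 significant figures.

Pipe A: V = Q/A = 0.0118/0.01112 = 1.061 m/s; Re = 4.367e+04; ε/D = 0.00815; Haaland → f = 0.0369; ΔP_A = f(L/D)(ρV²/2) = 5257 Pa.
Pipe B: V = Q/A = 0.0118/0.0594 = 0.1987 m/s; Re = 1.89e+04; ε/D = 0.000153; Haaland → f = 0.02636; ΔP_B = f(L/D)(ρV²/2) = 231.3 Pa.
ΔP_A/ΔP_B = 5257/231.3 = 22.7.

ΔP_A/ΔP_B ≈ 22.7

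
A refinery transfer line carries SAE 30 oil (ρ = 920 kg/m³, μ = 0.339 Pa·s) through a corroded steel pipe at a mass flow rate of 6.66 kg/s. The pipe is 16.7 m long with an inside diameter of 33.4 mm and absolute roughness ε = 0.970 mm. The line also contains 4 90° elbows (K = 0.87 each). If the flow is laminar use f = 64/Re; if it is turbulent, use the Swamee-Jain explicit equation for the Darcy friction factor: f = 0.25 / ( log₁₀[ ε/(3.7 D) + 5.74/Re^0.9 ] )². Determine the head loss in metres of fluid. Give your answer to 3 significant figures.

h_f ≈ 161 m

A = πD²/4 = π(0.0334)²/4 = 0.0008762 m²; mean velocity V = ṁ/(ρA) = 6.66/(920 · 0.0008762) = 8.262 m/s.
Reynolds number Re = ρVD/μ = 920 · 8.262 · 0.0334 / 0.339 = 748.9.
Re < 2300 → laminar flow, so f = 64/Re = 64/748.9 = 0.08546 (the turbulent correlation is not needed).
Total minor-loss coefficient ΣK = 4·0.87 = 3.48.
ΔP = [f·L/D + ΣK]·(ρV²/2) = [0.08546·16.7/0.0334 + 3.48]·(920·8.262²/2) = [42.73 + 3.48]·3.14e+04 = 1.451e+06 Pa.
Head loss h_f = ΔP/(ρg) = 1.451e+06/(920·9.81) = 161 m.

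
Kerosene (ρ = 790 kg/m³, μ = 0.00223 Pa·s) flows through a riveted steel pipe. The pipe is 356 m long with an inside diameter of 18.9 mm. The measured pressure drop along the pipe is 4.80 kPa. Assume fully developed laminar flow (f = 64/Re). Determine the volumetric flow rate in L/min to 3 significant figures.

Q ≈ 1.14 L/min

For laminar flow, f = 64/Re with Re = ρVD/μ, so Darcy-Weisbach reduces to ΔP = 32μLV/D². Solving for V: V = ΔP·D²/(32μL) = 4800·(0.0189)²/(32·0.00223·356) = 0.06749 m/s.
Check: Re = ρVD/μ = 790·0.06749·0.0189/0.00223 = 451.9 < 2300, so the laminar assumption holds.
Q = V·A = 0.06749·(π/4·0.0189²) = 1.894e-05 m³/s = 1.14 L/min.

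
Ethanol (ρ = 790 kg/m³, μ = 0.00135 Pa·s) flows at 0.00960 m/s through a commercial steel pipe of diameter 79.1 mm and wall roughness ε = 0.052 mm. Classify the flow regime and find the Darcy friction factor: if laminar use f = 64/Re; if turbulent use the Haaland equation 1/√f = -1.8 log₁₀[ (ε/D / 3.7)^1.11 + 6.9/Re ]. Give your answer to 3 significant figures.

f ≈ 0.144

Re = ρVD/μ = 790·0.0096·0.0791/0.00135 = 444.4.
Re < 2300 → laminar, so f = 64/Re = 0.144 (roughness is irrelevant in laminar flow).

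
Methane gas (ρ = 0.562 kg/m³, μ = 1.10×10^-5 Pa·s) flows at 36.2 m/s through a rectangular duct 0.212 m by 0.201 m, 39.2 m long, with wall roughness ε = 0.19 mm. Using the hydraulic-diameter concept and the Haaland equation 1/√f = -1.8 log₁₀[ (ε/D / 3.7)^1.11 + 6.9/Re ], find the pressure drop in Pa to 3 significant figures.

ΔP ≈ 1400 Pa

Hydraulic diameter D_h = 4A/P = 4·(0.212·0.201)/(2·(0.212+0.201)) = 0.1704/0.826 = 0.2064 m.
Re = ρVD_h/μ = 0.562·36.2·0.2064/1.1e-05 = 3.816e+05.
ε/D_h = 0.00019/0.2064 = 0.000921; Haaland gives 1/√f = -1.8 log₁₀[9.99e-05+1.81e-05] = 7.071, so f = 0.02.
ΔP = f(L/D_h)(ρV²/2) = 0.02·39.2/0.2064·368.2 = 1399 Pa.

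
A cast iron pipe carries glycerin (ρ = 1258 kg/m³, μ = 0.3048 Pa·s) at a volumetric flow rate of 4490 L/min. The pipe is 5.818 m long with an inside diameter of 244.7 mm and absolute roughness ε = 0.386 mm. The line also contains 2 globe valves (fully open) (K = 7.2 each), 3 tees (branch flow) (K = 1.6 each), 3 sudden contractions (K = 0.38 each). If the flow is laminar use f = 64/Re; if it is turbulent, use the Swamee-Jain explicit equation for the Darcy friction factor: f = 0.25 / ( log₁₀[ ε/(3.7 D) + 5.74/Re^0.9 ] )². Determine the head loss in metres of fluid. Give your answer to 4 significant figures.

h_f ≈ 2.747 m

Q = 4490 L/min = 4490/60000 = 0.07483 m³/s.
Cross-sectional area A = πD²/4 = π(0.2447)²/4 = 0.04703 m²; mean velocity V = Q/A = 0.07483/0.04703 = 1.591 m/s.
Reynolds number Re = ρVD/μ = 1258 · 1.591 · 0.2447 / 0.305 = 1607.
Re < 2300 → laminar flow, so f = 64/Re = 64/1607 = 0.03982 (the turbulent correlation is not needed).
Total minor-loss coefficient ΣK = 2·7.2 + 3·1.6 + 3·0.38 = 20.3.
ΔP = [f·L/D + ΣK]·(ρV²/2) = [0.03982·5.818/0.2447 + 20.3]·(1258·1.591²/2) = [0.9469 + 20.3]·1593 = 3.39e+04 Pa.
Head loss h_f = ΔP/(ρg) = 3.39e+04/(1258·9.81) = 2.747 m.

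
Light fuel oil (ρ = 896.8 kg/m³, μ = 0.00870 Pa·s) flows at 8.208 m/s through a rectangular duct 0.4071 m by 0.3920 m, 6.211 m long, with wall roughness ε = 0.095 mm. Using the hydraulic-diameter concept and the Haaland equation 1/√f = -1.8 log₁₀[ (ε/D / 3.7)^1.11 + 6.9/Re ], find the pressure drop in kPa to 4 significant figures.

Hydraulic diameter D_h = 4A/P = 4·(0.4071·0.392)/(2·(0.4071+0.392)) = 0.6383/1.598 = 0.3994 m.
Re = ρVD_h/μ = 896.8·8.208·0.3994/0.0087 = 3.379e+05.
ε/D_h = 9.5e-05/0.3994 = 0.000238; Haaland gives 1/√f = -1.8 log₁₀[2.22e-05+2.04e-05] = 7.866, so f = 0.01616.
ΔP = f(L/D_h)(ρV²/2) = 0.01616·6.211/0.3994·3.021e+04 = 7592 Pa.
ΔP = 7.592 kPa.

ΔP ≈ 7.592 kPa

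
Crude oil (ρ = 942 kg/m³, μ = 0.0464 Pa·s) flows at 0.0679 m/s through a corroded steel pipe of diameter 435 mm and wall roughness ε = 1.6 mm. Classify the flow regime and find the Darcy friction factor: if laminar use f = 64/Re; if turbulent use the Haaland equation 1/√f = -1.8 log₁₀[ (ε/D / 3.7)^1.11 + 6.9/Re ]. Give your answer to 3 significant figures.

Re = ρVD/μ = 942·0.0679·0.435/0.0464 = 599.6.
Re < 2300 → laminar, so f = 64/Re = 0.1067 (roughness is irrelevant in laminar flow).

f ≈ 0.107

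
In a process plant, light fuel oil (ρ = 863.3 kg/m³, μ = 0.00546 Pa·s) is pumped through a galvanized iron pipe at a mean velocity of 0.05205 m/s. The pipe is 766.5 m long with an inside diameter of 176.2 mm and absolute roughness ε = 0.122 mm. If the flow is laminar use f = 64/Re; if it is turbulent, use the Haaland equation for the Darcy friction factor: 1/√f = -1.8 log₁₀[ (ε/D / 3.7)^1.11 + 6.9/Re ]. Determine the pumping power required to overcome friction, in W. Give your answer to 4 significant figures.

Reynolds number Re = ρVD/μ = 863.3 · 0.05205 · 0.1762 / 0.00546 = 1450.
Re < 2300 → laminar flow, so f = 64/Re = 64/1450 = 0.04414 (the turbulent correlation is not needed).
Darcy-Weisbach: ΔP = f(L/D)(ρV²/2) = 0.04414·(766.5/0.1762)·(863.3·0.05205²/2) = 0.04414·4350·1.169 = 224.5 Pa.
Q = V·A = 0.05205·0.02438 = 0.001269 m³/s.
Pumping power P = QΔP = 0.001269·224.5 = 0.28496 W = 0.2850 W.

P ≈ 0.2850 W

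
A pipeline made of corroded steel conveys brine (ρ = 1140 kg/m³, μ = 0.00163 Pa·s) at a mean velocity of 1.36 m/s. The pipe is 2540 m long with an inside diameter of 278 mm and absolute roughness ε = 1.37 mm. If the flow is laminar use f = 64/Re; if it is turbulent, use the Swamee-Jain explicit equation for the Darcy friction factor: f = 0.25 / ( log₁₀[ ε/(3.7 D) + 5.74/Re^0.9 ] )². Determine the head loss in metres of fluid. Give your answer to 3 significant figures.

Reynolds number Re = ρVD/μ = 1140 · 1.36 · 0.278 / 0.00163 = 2.644e+05.
Re > 4000 → turbulent. Relative roughness ε/D = 0.00137/0.278 = 0.00493. Swamee-Jain: f = 0.25/(log₁₀[0.00493/3.7 + 5.74/2.644e+05^0.9])² = 0.25/(log₁₀[0.00133 + 7.57e-05])² = 0.25/(-2.852)² = 0.03075.
Darcy-Weisbach: ΔP = f(L/D)(ρV²/2) = 0.03075·(2540/0.278)·(1140·1.36²/2) = 0.03075·9137·1054 = 2.962e+05 Pa.
Head loss h_f = ΔP/(ρg) = 2.962e+05/(1140·9.81) = 26.5 m.

h_f ≈ 26.5 m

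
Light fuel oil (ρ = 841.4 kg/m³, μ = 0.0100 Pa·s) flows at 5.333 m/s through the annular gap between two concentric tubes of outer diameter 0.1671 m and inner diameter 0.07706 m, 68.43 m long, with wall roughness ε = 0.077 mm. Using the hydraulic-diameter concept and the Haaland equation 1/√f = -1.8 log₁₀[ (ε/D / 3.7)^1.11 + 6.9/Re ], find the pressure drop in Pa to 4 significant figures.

ΔP ≈ 218900 Pa

Hydraulic diameter D_h = 4A/P = D_o - D_i = 0.1671 - 0.07706 = 0.09004 m.
Re = ρVD_h/μ = 841.4·5.333·0.09004/0.01 = 4.04e+04.
ε/D_h = 7.7e-05/0.09004 = 0.000855; Haaland gives 1/√f = -1.8 log₁₀[9.2e-05+0.000171] = 6.445, so f = 0.02408.
ΔP = f(L/D_h)(ρV²/2) = 0.02408·68.43/0.09004·1.197e+04 = 2.189e+05 Pa.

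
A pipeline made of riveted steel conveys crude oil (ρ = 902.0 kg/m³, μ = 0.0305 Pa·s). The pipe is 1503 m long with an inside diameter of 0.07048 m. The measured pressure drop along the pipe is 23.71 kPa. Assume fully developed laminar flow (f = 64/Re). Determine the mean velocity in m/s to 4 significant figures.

For laminar flow, f = 64/Re with Re = ρVD/μ, so Darcy-Weisbach reduces to ΔP = 32μLV/D². Solving for V: V = ΔP·D²/(32μL) = 2.371e+04·(0.07048)²/(32·0.0305·1503) = 0.08029 m/s.
Check: Re = ρVD/μ = 902·0.08029·0.07048/0.0305 = 167.4 < 2300, so the laminar assumption holds.

V ≈ 0.08029 m/s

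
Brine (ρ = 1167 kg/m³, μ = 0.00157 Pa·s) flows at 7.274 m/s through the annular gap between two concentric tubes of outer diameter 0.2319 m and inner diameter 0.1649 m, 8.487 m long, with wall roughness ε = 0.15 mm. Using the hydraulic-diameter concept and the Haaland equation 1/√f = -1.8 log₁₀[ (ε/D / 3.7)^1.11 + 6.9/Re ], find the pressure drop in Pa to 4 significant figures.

Hydraulic diameter D_h = 4A/P = D_o - D_i = 0.2319 - 0.1649 = 0.067 m.
Re = ρVD_h/μ = 1167·7.274·0.067/0.00157 = 3.623e+05.
ε/D_h = 0.00015/0.067 = 0.00224; Haaland gives 1/√f = -1.8 log₁₀[0.000268+1.9e-05] = 6.376, so f = 0.0246.
ΔP = f(L/D_h)(ρV²/2) = 0.0246·8.487/0.067·3.087e+04 = 9.619e+04 Pa.

ΔP ≈ 96190 Pa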